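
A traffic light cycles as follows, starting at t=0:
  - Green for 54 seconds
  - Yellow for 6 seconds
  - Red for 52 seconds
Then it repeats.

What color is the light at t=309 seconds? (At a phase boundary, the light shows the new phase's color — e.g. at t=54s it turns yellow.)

Cycle length = 54 + 6 + 52 = 112s
t = 309, phase_t = 309 mod 112 = 85
85 >= 60 → RED

Answer: red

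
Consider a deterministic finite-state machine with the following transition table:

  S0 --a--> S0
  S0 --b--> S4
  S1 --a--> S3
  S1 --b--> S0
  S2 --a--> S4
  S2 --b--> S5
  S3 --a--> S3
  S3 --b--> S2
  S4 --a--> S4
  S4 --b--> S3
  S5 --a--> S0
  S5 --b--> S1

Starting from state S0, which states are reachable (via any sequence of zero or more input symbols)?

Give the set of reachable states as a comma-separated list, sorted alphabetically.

BFS from S0:
  visit S0: S0--a-->S0 (seen), S0--b-->S4 (new)
  visit S4: S4--a-->S4 (seen), S4--b-->S3 (new)
  visit S3: S3--a-->S3 (seen), S3--b-->S2 (new)
  visit S2: S2--a-->S4 (seen), S2--b-->S5 (new)
  visit S5: S5--a-->S0 (seen), S5--b-->S1 (new)
  visit S1: S1--a-->S3 (seen), S1--b-->S0 (seen)

Answer: S0, S1, S2, S3, S4, S5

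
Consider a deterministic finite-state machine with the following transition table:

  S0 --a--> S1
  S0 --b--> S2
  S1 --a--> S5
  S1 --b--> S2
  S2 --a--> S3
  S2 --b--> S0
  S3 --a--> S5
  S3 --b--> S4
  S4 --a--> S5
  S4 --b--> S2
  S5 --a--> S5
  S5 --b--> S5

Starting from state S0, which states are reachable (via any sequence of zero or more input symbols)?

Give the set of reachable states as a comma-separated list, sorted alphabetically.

Answer: S0, S1, S2, S3, S4, S5

Derivation:
BFS from S0:
  visit S0: S0--a-->S1 (new), S0--b-->S2 (new)
  visit S1: S1--a-->S5 (new), S1--b-->S2 (seen)
  visit S2: S2--a-->S3 (new), S2--b-->S0 (seen)
  visit S5: S5--a-->S5 (seen), S5--b-->S5 (seen)
  visit S3: S3--a-->S5 (seen), S3--b-->S4 (new)
  visit S4: S4--a-->S5 (seen), S4--b-->S2 (seen)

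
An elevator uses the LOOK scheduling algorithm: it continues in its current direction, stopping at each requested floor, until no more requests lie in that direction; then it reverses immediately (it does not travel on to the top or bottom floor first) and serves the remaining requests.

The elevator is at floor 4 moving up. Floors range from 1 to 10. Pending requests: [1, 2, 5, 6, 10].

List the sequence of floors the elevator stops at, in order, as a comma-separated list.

Current: 4, moving UP
Serve above first (ascending): [5, 6, 10]
Then reverse, serve below (descending): [2, 1]

Answer: 5, 6, 10, 2, 1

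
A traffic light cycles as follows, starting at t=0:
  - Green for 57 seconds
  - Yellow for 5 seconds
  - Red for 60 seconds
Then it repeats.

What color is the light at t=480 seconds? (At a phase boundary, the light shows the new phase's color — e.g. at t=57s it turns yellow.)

Cycle length = 57 + 5 + 60 = 122s
t = 480, phase_t = 480 mod 122 = 114
114 >= 62 → RED

Answer: red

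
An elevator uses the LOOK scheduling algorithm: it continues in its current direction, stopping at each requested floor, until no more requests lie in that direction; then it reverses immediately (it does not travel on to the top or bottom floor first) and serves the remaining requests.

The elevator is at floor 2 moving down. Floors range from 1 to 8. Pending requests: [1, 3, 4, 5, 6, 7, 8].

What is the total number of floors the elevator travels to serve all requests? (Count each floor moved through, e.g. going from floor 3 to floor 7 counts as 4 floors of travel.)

Answer: 8

Derivation:
Start at floor 2 moving down, LOOK stop order: [1, 3, 4, 5, 6, 7, 8]
  2 → 1: |1-2| = 1, total = 1
  1 → 3: |3-1| = 2, total = 3
  3 → 4: |4-3| = 1, total = 4
  4 → 5: |5-4| = 1, total = 5
  5 → 6: |6-5| = 1, total = 6
  6 → 7: |7-6| = 1, total = 7
  7 → 8: |8-7| = 1, total = 8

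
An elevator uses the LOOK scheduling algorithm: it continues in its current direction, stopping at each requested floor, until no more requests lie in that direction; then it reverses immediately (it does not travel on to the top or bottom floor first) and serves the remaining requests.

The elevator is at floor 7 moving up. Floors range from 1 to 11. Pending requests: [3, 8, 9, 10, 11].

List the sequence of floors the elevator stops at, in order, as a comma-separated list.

Answer: 8, 9, 10, 11, 3

Derivation:
Current: 7, moving UP
Serve above first (ascending): [8, 9, 10, 11]
Then reverse, serve below (descending): [3]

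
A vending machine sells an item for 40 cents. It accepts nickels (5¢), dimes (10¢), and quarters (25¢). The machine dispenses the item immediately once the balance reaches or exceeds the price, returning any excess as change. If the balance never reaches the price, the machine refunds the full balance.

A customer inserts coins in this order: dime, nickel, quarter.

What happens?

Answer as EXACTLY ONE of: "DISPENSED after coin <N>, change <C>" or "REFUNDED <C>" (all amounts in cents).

Answer: DISPENSED after coin 3, change 0

Derivation:
Price: 40¢
Coin 1 (dime, 10¢): balance = 10¢
Coin 2 (nickel, 5¢): balance = 15¢
Coin 3 (quarter, 25¢): balance = 40¢
  → balance >= price → DISPENSE, change = 40 - 40 = 0¢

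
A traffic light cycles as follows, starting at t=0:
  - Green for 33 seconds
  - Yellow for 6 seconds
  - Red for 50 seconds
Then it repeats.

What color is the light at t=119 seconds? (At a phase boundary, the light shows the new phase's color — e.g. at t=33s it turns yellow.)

Cycle length = 33 + 6 + 50 = 89s
t = 119, phase_t = 119 mod 89 = 30
30 < 33 (green end) → GREEN

Answer: green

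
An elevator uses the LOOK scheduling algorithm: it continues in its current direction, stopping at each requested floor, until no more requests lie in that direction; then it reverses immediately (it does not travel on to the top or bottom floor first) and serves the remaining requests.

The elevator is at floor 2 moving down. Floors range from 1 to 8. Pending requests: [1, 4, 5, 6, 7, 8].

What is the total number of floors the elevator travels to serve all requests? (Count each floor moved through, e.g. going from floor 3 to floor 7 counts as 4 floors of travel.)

Start at floor 2 moving down, LOOK stop order: [1, 4, 5, 6, 7, 8]
  2 → 1: |1-2| = 1, total = 1
  1 → 4: |4-1| = 3, total = 4
  4 → 5: |5-4| = 1, total = 5
  5 → 6: |6-5| = 1, total = 6
  6 → 7: |7-6| = 1, total = 7
  7 → 8: |8-7| = 1, total = 8

Answer: 8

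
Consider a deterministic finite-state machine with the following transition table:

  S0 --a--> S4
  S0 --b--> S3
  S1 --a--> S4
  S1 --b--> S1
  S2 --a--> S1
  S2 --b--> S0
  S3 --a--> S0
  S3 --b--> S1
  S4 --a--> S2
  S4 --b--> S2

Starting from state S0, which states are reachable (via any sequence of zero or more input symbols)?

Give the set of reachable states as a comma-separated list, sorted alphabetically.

Answer: S0, S1, S2, S3, S4

Derivation:
BFS from S0:
  visit S0: S0--a-->S4 (new), S0--b-->S3 (new)
  visit S4: S4--a-->S2 (new), S4--b-->S2 (seen)
  visit S3: S3--a-->S0 (seen), S3--b-->S1 (new)
  visit S2: S2--a-->S1 (seen), S2--b-->S0 (seen)
  visit S1: S1--a-->S4 (seen), S1--b-->S1 (seen)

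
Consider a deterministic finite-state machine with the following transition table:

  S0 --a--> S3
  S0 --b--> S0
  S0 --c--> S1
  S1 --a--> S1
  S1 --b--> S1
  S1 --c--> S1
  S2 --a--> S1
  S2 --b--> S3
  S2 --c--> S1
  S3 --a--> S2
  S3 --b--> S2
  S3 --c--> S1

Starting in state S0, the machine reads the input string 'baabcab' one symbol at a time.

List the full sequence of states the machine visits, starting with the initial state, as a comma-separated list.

Start: S0
  read 'b': S0 --b--> S0
  read 'a': S0 --a--> S3
  read 'a': S3 --a--> S2
  read 'b': S2 --b--> S3
  read 'c': S3 --c--> S1
  read 'a': S1 --a--> S1
  read 'b': S1 --b--> S1

Answer: S0, S0, S3, S2, S3, S1, S1, S1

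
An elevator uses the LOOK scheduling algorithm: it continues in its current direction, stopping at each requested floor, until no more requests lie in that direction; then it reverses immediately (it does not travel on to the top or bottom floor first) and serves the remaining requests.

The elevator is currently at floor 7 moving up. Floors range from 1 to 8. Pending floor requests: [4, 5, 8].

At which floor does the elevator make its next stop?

Current floor: 7, direction: up
Requests above: [8]
Requests below: [4, 5]
Moving up and requests lie above → nearest above is min([8]) = 8

Answer: 8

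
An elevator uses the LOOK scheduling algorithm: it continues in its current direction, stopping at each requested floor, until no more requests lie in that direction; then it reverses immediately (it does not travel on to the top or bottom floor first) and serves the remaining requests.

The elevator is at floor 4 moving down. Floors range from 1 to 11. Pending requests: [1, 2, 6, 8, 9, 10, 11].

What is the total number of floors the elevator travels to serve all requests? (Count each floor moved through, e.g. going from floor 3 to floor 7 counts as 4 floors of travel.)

Answer: 13

Derivation:
Start at floor 4 moving down, LOOK stop order: [2, 1, 6, 8, 9, 10, 11]
  4 → 2: |2-4| = 2, total = 2
  2 → 1: |1-2| = 1, total = 3
  1 → 6: |6-1| = 5, total = 8
  6 → 8: |8-6| = 2, total = 10
  8 → 9: |9-8| = 1, total = 11
  9 → 10: |10-9| = 1, total = 12
  10 → 11: |11-10| = 1, total = 13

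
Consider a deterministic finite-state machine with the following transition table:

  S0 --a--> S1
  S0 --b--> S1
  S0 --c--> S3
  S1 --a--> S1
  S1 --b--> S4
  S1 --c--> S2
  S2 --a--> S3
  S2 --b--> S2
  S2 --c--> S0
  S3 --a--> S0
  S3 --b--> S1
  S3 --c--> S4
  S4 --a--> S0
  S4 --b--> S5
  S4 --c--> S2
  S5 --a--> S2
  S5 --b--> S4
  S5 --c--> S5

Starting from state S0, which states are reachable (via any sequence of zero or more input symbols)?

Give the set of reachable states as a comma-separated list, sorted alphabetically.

BFS from S0:
  visit S0: S0--a-->S1 (new), S0--b-->S1 (seen), S0--c-->S3 (new)
  visit S1: S1--a-->S1 (seen), S1--b-->S4 (new), S1--c-->S2 (new)
  visit S3: S3--a-->S0 (seen), S3--b-->S1 (seen), S3--c-->S4 (seen)
  visit S4: S4--a-->S0 (seen), S4--b-->S5 (new), S4--c-->S2 (seen)
  visit S2: S2--a-->S3 (seen), S2--b-->S2 (seen), S2--c-->S0 (seen)
  visit S5: S5--a-->S2 (seen), S5--b-->S4 (seen), S5--c-->S5 (seen)

Answer: S0, S1, S2, S3, S4, S5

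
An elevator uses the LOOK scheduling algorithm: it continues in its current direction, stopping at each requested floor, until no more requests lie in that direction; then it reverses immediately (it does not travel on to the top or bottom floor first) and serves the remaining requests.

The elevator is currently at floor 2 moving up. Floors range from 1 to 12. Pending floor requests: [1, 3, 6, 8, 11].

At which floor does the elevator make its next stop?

Current floor: 2, direction: up
Requests above: [3, 6, 8, 11]
Requests below: [1]
Moving up and requests lie above → nearest above is min([3, 6, 8, 11]) = 3

Answer: 3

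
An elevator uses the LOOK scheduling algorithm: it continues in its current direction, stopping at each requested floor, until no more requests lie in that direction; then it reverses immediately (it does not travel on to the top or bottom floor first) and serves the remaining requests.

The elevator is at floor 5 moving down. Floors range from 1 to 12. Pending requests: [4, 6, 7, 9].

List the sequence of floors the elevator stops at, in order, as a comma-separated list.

Answer: 4, 6, 7, 9

Derivation:
Current: 5, moving DOWN
Serve below first (descending): [4]
Then reverse, serve above (ascending): [6, 7, 9]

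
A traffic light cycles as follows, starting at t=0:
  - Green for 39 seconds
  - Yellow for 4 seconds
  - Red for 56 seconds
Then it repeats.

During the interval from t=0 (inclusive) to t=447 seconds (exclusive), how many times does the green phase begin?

Answer: 5

Derivation:
Cycle = 39+4+56 = 99s
green phase starts at t = k*99 + 0 for k=0,1,2,...
Need k*99+0 < 447 → k < 4.515
k ∈ {0, ..., 4} → 5 starts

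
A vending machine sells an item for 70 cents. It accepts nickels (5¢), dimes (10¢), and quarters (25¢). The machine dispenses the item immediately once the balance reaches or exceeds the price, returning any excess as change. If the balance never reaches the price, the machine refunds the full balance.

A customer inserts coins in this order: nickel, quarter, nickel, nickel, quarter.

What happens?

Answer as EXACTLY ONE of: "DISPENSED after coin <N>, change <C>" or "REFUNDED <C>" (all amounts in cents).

Answer: REFUNDED 65

Derivation:
Price: 70¢
Coin 1 (nickel, 5¢): balance = 5¢
Coin 2 (quarter, 25¢): balance = 30¢
Coin 3 (nickel, 5¢): balance = 35¢
Coin 4 (nickel, 5¢): balance = 40¢
Coin 5 (quarter, 25¢): balance = 65¢
All coins inserted, balance 65¢ < price 70¢ → REFUND 65¢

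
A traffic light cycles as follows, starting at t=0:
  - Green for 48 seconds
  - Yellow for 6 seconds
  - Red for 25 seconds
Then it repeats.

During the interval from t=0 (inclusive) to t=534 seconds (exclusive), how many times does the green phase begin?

Cycle = 48+6+25 = 79s
green phase starts at t = k*79 + 0 for k=0,1,2,...
Need k*79+0 < 534 → k < 6.759
k ∈ {0, ..., 6} → 7 starts

Answer: 7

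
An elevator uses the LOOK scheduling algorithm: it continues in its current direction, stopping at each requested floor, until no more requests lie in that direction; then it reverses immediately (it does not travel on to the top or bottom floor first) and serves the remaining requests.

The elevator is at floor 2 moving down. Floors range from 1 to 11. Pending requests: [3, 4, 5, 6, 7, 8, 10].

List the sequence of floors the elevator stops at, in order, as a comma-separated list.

Answer: 3, 4, 5, 6, 7, 8, 10

Derivation:
Current: 2, moving DOWN
Serve below first (descending): []
Then reverse, serve above (ascending): [3, 4, 5, 6, 7, 8, 10]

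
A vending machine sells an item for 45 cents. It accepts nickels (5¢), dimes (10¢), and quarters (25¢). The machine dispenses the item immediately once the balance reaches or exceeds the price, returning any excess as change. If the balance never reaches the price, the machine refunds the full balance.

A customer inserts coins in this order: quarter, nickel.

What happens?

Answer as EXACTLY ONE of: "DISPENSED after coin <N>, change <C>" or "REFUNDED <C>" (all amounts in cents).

Answer: REFUNDED 30

Derivation:
Price: 45¢
Coin 1 (quarter, 25¢): balance = 25¢
Coin 2 (nickel, 5¢): balance = 30¢
All coins inserted, balance 30¢ < price 45¢ → REFUND 30¢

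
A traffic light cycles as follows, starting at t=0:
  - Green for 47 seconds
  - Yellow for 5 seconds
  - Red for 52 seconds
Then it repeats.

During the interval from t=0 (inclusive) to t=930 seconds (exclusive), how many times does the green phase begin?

Answer: 9

Derivation:
Cycle = 47+5+52 = 104s
green phase starts at t = k*104 + 0 for k=0,1,2,...
Need k*104+0 < 930 → k < 8.942
k ∈ {0, ..., 8} → 9 starts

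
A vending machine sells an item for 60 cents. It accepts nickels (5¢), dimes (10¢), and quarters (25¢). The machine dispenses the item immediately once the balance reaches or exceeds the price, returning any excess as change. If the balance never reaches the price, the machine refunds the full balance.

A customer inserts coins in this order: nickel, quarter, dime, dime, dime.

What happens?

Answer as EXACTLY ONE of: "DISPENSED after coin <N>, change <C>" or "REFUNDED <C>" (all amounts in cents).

Price: 60¢
Coin 1 (nickel, 5¢): balance = 5¢
Coin 2 (quarter, 25¢): balance = 30¢
Coin 3 (dime, 10¢): balance = 40¢
Coin 4 (dime, 10¢): balance = 50¢
Coin 5 (dime, 10¢): balance = 60¢
  → balance >= price → DISPENSE, change = 60 - 60 = 0¢

Answer: DISPENSED after coin 5, change 0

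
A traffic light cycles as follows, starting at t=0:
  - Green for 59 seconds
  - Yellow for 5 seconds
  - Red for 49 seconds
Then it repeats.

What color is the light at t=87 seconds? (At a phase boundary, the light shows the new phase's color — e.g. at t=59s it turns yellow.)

Cycle length = 59 + 5 + 49 = 113s
t = 87, phase_t = 87 mod 113 = 87
87 >= 64 → RED

Answer: red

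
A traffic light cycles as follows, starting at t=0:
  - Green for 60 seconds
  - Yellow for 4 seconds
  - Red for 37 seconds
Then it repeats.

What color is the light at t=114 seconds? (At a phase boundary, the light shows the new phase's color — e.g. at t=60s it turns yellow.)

Cycle length = 60 + 4 + 37 = 101s
t = 114, phase_t = 114 mod 101 = 13
13 < 60 (green end) → GREEN

Answer: green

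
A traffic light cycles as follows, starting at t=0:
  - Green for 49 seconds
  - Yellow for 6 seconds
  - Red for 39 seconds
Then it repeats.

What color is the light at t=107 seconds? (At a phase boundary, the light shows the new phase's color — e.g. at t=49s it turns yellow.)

Cycle length = 49 + 6 + 39 = 94s
t = 107, phase_t = 107 mod 94 = 13
13 < 49 (green end) → GREEN

Answer: green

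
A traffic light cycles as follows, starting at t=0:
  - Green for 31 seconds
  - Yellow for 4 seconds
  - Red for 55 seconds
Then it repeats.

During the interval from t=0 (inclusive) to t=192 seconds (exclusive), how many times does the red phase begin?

Cycle = 31+4+55 = 90s
red phase starts at t = k*90 + 35 for k=0,1,2,...
Need k*90+35 < 192 → k < 1.744
k ∈ {0, ..., 1} → 2 starts

Answer: 2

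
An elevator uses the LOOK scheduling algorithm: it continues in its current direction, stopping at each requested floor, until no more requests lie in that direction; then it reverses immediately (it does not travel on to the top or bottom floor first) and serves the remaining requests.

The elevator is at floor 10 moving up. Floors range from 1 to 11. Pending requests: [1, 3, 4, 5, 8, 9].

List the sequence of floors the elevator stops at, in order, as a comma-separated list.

Current: 10, moving UP
Serve above first (ascending): []
Then reverse, serve below (descending): [9, 8, 5, 4, 3, 1]

Answer: 9, 8, 5, 4, 3, 1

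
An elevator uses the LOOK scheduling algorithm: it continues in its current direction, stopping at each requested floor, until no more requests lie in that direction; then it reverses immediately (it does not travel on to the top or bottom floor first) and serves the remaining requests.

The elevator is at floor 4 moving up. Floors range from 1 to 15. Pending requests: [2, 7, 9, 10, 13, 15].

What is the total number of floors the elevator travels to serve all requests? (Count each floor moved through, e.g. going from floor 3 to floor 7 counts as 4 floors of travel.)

Start at floor 4 moving up, LOOK stop order: [7, 9, 10, 13, 15, 2]
  4 → 7: |7-4| = 3, total = 3
  7 → 9: |9-7| = 2, total = 5
  9 → 10: |10-9| = 1, total = 6
  10 → 13: |13-10| = 3, total = 9
  13 → 15: |15-13| = 2, total = 11
  15 → 2: |2-15| = 13, total = 24

Answer: 24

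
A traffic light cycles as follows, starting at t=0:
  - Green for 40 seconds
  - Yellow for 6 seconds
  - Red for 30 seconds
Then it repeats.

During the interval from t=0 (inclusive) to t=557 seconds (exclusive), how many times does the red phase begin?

Cycle = 40+6+30 = 76s
red phase starts at t = k*76 + 46 for k=0,1,2,...
Need k*76+46 < 557 → k < 6.724
k ∈ {0, ..., 6} → 7 starts

Answer: 7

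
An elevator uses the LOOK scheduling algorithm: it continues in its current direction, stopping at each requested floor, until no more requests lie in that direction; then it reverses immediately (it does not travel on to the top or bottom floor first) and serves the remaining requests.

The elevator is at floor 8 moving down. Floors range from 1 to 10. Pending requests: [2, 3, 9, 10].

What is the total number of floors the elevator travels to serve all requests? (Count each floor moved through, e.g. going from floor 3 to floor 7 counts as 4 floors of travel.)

Start at floor 8 moving down, LOOK stop order: [3, 2, 9, 10]
  8 → 3: |3-8| = 5, total = 5
  3 → 2: |2-3| = 1, total = 6
  2 → 9: |9-2| = 7, total = 13
  9 → 10: |10-9| = 1, total = 14

Answer: 14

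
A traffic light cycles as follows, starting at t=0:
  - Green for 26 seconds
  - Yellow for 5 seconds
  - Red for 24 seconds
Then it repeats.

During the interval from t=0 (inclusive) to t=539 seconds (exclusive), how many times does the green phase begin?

Cycle = 26+5+24 = 55s
green phase starts at t = k*55 + 0 for k=0,1,2,...
Need k*55+0 < 539 → k < 9.800
k ∈ {0, ..., 9} → 10 starts

Answer: 10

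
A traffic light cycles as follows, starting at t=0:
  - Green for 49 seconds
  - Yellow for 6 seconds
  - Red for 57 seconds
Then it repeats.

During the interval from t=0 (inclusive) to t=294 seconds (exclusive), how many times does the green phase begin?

Answer: 3

Derivation:
Cycle = 49+6+57 = 112s
green phase starts at t = k*112 + 0 for k=0,1,2,...
Need k*112+0 < 294 → k < 2.625
k ∈ {0, ..., 2} → 3 starts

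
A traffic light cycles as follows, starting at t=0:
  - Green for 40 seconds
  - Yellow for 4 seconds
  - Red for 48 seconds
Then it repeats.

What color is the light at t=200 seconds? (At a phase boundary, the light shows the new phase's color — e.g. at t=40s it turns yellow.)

Cycle length = 40 + 4 + 48 = 92s
t = 200, phase_t = 200 mod 92 = 16
16 < 40 (green end) → GREEN

Answer: green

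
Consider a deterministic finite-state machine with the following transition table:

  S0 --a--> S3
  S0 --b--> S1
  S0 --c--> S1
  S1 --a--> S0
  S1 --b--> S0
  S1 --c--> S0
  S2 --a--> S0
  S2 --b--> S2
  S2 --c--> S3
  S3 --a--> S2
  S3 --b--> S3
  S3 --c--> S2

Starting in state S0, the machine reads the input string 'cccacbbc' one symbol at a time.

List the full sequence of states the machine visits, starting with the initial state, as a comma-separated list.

Start: S0
  read 'c': S0 --c--> S1
  read 'c': S1 --c--> S0
  read 'c': S0 --c--> S1
  read 'a': S1 --a--> S0
  read 'c': S0 --c--> S1
  read 'b': S1 --b--> S0
  read 'b': S0 --b--> S1
  read 'c': S1 --c--> S0

Answer: S0, S1, S0, S1, S0, S1, S0, S1, S0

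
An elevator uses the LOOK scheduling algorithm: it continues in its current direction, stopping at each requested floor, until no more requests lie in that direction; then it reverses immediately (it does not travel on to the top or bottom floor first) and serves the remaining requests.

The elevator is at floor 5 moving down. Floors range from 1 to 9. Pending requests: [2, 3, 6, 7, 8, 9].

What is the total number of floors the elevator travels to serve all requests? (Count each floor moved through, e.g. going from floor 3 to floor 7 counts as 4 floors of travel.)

Answer: 10

Derivation:
Start at floor 5 moving down, LOOK stop order: [3, 2, 6, 7, 8, 9]
  5 → 3: |3-5| = 2, total = 2
  3 → 2: |2-3| = 1, total = 3
  2 → 6: |6-2| = 4, total = 7
  6 → 7: |7-6| = 1, total = 8
  7 → 8: |8-7| = 1, total = 9
  8 → 9: |9-8| = 1, total = 10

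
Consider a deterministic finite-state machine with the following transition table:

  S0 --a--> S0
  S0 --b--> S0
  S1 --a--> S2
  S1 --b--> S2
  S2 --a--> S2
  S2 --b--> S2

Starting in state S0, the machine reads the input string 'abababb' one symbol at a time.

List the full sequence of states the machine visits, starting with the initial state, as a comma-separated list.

Start: S0
  read 'a': S0 --a--> S0
  read 'b': S0 --b--> S0
  read 'a': S0 --a--> S0
  read 'b': S0 --b--> S0
  read 'a': S0 --a--> S0
  read 'b': S0 --b--> S0
  read 'b': S0 --b--> S0

Answer: S0, S0, S0, S0, S0, S0, S0, S0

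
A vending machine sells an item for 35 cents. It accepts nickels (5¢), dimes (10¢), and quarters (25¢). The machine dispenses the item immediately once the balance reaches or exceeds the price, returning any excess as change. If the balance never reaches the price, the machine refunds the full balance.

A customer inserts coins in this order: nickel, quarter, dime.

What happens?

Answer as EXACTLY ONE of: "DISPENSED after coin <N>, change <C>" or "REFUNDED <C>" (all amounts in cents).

Answer: DISPENSED after coin 3, change 5

Derivation:
Price: 35¢
Coin 1 (nickel, 5¢): balance = 5¢
Coin 2 (quarter, 25¢): balance = 30¢
Coin 3 (dime, 10¢): balance = 40¢
  → balance >= price → DISPENSE, change = 40 - 35 = 5¢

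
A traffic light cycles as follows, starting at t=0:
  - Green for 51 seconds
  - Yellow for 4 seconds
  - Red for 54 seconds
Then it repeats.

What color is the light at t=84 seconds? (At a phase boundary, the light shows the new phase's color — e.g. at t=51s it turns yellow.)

Cycle length = 51 + 4 + 54 = 109s
t = 84, phase_t = 84 mod 109 = 84
84 >= 55 → RED

Answer: red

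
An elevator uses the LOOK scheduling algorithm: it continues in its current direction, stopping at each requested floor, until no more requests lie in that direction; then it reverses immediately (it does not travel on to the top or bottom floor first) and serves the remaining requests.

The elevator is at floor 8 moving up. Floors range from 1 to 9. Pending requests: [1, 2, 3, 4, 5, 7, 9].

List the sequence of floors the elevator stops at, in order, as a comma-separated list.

Answer: 9, 7, 5, 4, 3, 2, 1

Derivation:
Current: 8, moving UP
Serve above first (ascending): [9]
Then reverse, serve below (descending): [7, 5, 4, 3, 2, 1]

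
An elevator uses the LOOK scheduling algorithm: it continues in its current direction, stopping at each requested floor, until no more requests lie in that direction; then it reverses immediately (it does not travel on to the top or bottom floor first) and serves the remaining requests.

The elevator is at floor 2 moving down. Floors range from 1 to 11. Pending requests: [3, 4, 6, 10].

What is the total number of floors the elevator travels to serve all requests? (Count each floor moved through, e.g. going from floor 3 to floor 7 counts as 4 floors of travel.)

Answer: 8

Derivation:
Start at floor 2 moving down, LOOK stop order: [3, 4, 6, 10]
  2 → 3: |3-2| = 1, total = 1
  3 → 4: |4-3| = 1, total = 2
  4 → 6: |6-4| = 2, total = 4
  6 → 10: |10-6| = 4, total = 8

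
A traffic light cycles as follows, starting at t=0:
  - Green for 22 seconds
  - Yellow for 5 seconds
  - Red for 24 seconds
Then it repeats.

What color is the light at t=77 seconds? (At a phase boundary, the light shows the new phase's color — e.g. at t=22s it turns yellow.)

Answer: yellow

Derivation:
Cycle length = 22 + 5 + 24 = 51s
t = 77, phase_t = 77 mod 51 = 26
22 <= 26 < 27 (yellow end) → YELLOW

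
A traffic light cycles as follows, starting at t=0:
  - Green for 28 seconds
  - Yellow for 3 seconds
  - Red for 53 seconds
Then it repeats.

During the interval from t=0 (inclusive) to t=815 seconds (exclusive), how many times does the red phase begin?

Cycle = 28+3+53 = 84s
red phase starts at t = k*84 + 31 for k=0,1,2,...
Need k*84+31 < 815 → k < 9.333
k ∈ {0, ..., 9} → 10 starts

Answer: 10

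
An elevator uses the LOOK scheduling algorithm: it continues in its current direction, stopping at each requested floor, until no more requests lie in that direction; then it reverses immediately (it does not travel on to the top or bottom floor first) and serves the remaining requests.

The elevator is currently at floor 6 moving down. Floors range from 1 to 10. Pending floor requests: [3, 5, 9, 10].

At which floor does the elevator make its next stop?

Answer: 5

Derivation:
Current floor: 6, direction: down
Requests above: [9, 10]
Requests below: [3, 5]
Moving down and requests lie below → nearest below is max([3, 5]) = 5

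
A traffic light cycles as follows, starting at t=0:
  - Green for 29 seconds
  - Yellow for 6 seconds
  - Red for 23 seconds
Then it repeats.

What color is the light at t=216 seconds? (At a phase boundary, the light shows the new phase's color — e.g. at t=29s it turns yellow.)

Answer: red

Derivation:
Cycle length = 29 + 6 + 23 = 58s
t = 216, phase_t = 216 mod 58 = 42
42 >= 35 → RED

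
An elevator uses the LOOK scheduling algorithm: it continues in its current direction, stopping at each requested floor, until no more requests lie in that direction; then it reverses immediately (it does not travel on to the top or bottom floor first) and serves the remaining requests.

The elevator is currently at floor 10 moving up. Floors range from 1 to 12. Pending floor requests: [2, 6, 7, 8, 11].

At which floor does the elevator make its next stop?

Answer: 11

Derivation:
Current floor: 10, direction: up
Requests above: [11]
Requests below: [2, 6, 7, 8]
Moving up and requests lie above → nearest above is min([11]) = 11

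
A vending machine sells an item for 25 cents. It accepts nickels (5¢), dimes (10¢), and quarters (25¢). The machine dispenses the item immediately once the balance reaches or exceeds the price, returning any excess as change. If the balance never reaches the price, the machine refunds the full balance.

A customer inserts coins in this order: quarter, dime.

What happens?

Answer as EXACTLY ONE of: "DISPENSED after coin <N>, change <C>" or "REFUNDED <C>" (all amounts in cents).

Answer: DISPENSED after coin 1, change 0

Derivation:
Price: 25¢
Coin 1 (quarter, 25¢): balance = 25¢
  → balance >= price → DISPENSE, change = 25 - 25 = 0¢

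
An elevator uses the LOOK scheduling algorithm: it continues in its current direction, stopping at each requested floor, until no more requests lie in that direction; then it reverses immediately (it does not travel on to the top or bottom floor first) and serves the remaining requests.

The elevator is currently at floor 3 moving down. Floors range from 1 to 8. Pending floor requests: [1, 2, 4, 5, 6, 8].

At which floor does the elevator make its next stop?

Current floor: 3, direction: down
Requests above: [4, 5, 6, 8]
Requests below: [1, 2]
Moving down and requests lie below → nearest below is max([1, 2]) = 2

Answer: 2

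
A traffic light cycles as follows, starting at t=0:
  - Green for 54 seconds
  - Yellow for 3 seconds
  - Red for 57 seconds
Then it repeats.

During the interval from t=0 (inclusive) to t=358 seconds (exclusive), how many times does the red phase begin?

Cycle = 54+3+57 = 114s
red phase starts at t = k*114 + 57 for k=0,1,2,...
Need k*114+57 < 358 → k < 2.640
k ∈ {0, ..., 2} → 3 starts

Answer: 3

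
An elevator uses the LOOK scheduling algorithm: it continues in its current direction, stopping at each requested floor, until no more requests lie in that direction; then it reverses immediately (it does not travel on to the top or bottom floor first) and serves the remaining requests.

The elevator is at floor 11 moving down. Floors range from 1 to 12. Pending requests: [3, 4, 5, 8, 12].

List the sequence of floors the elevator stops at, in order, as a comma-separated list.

Answer: 8, 5, 4, 3, 12

Derivation:
Current: 11, moving DOWN
Serve below first (descending): [8, 5, 4, 3]
Then reverse, serve above (ascending): [12]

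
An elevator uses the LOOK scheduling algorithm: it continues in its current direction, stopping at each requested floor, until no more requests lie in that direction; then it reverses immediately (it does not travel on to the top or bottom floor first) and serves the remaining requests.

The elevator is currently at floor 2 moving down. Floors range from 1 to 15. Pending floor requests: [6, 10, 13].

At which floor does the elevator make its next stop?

Current floor: 2, direction: down
Requests above: [6, 10, 13]
Requests below: []
Moving down but no requests below → reverse; nearest above is min([6, 10, 13]) = 6

Answer: 6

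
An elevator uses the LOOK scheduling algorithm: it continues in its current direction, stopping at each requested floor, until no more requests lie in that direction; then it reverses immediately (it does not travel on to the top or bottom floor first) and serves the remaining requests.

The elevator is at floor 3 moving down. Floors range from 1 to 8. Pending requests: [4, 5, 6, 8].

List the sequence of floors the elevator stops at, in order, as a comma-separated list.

Current: 3, moving DOWN
Serve below first (descending): []
Then reverse, serve above (ascending): [4, 5, 6, 8]

Answer: 4, 5, 6, 8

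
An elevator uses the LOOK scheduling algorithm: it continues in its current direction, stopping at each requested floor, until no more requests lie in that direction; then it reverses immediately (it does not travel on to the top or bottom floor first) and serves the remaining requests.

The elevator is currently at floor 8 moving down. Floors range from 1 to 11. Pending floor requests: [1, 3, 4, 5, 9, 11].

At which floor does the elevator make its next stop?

Answer: 5

Derivation:
Current floor: 8, direction: down
Requests above: [9, 11]
Requests below: [1, 3, 4, 5]
Moving down and requests lie below → nearest below is max([1, 3, 4, 5]) = 5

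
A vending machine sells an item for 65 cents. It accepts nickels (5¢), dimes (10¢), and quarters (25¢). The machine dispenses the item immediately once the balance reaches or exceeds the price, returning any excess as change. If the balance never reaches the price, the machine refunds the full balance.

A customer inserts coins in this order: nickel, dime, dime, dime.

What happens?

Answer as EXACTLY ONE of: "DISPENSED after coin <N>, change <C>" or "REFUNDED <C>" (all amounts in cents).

Price: 65¢
Coin 1 (nickel, 5¢): balance = 5¢
Coin 2 (dime, 10¢): balance = 15¢
Coin 3 (dime, 10¢): balance = 25¢
Coin 4 (dime, 10¢): balance = 35¢
All coins inserted, balance 35¢ < price 65¢ → REFUND 35¢

Answer: REFUNDED 35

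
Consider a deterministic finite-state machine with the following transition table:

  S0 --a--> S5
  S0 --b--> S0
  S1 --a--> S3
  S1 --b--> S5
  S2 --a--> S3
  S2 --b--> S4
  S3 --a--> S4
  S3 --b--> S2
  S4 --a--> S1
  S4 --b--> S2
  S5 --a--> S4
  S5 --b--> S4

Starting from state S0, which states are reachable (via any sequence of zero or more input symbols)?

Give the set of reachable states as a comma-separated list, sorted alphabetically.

Answer: S0, S1, S2, S3, S4, S5

Derivation:
BFS from S0:
  visit S0: S0--a-->S5 (new), S0--b-->S0 (seen)
  visit S5: S5--a-->S4 (new), S5--b-->S4 (seen)
  visit S4: S4--a-->S1 (new), S4--b-->S2 (new)
  visit S1: S1--a-->S3 (new), S1--b-->S5 (seen)
  visit S2: S2--a-->S3 (seen), S2--b-->S4 (seen)
  visit S3: S3--a-->S4 (seen), S3--b-->S2 (seen)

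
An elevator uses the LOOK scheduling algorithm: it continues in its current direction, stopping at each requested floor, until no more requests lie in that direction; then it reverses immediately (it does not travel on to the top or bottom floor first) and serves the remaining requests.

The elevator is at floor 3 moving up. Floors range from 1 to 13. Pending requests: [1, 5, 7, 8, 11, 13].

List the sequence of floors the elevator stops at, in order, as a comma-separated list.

Current: 3, moving UP
Serve above first (ascending): [5, 7, 8, 11, 13]
Then reverse, serve below (descending): [1]

Answer: 5, 7, 8, 11, 13, 1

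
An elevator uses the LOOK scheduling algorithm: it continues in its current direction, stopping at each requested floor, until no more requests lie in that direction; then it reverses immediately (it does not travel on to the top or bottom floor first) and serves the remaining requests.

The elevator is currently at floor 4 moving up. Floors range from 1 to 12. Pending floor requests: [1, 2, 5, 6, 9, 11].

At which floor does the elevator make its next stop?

Answer: 5

Derivation:
Current floor: 4, direction: up
Requests above: [5, 6, 9, 11]
Requests below: [1, 2]
Moving up and requests lie above → nearest above is min([5, 6, 9, 11]) = 5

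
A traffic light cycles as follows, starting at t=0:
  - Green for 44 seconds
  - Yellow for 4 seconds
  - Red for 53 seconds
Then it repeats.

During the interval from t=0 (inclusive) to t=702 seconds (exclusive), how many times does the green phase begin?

Answer: 7

Derivation:
Cycle = 44+4+53 = 101s
green phase starts at t = k*101 + 0 for k=0,1,2,...
Need k*101+0 < 702 → k < 6.950
k ∈ {0, ..., 6} → 7 starts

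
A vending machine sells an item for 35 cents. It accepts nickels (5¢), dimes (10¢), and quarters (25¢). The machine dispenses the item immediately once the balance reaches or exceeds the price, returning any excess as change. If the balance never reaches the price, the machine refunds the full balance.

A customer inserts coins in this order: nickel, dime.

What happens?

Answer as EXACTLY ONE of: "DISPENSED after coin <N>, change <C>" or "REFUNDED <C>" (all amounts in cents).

Price: 35¢
Coin 1 (nickel, 5¢): balance = 5¢
Coin 2 (dime, 10¢): balance = 15¢
All coins inserted, balance 15¢ < price 35¢ → REFUND 15¢

Answer: REFUNDED 15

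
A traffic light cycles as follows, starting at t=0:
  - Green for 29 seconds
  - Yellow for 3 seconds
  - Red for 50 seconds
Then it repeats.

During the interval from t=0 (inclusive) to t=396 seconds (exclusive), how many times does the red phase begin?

Answer: 5

Derivation:
Cycle = 29+3+50 = 82s
red phase starts at t = k*82 + 32 for k=0,1,2,...
Need k*82+32 < 396 → k < 4.439
k ∈ {0, ..., 4} → 5 starts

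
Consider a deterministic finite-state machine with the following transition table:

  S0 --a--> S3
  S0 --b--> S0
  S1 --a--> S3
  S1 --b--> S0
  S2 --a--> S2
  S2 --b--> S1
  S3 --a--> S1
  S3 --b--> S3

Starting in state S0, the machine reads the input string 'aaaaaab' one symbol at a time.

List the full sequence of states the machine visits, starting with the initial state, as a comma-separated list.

Start: S0
  read 'a': S0 --a--> S3
  read 'a': S3 --a--> S1
  read 'a': S1 --a--> S3
  read 'a': S3 --a--> S1
  read 'a': S1 --a--> S3
  read 'a': S3 --a--> S1
  read 'b': S1 --b--> S0

Answer: S0, S3, S1, S3, S1, S3, S1, S0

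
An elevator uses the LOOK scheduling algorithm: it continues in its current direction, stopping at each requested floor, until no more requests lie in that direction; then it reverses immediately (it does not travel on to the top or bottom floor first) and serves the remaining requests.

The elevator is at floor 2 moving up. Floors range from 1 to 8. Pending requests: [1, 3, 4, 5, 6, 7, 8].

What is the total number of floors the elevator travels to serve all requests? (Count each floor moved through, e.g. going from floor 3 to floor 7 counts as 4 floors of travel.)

Start at floor 2 moving up, LOOK stop order: [3, 4, 5, 6, 7, 8, 1]
  2 → 3: |3-2| = 1, total = 1
  3 → 4: |4-3| = 1, total = 2
  4 → 5: |5-4| = 1, total = 3
  5 → 6: |6-5| = 1, total = 4
  6 → 7: |7-6| = 1, total = 5
  7 → 8: |8-7| = 1, total = 6
  8 → 1: |1-8| = 7, total = 13

Answer: 13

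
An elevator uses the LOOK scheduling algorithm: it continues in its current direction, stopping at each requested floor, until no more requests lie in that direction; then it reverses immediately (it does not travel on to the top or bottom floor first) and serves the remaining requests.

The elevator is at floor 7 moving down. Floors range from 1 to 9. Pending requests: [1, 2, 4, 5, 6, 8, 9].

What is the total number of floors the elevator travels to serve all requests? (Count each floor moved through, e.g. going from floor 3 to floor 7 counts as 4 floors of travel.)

Answer: 14

Derivation:
Start at floor 7 moving down, LOOK stop order: [6, 5, 4, 2, 1, 8, 9]
  7 → 6: |6-7| = 1, total = 1
  6 → 5: |5-6| = 1, total = 2
  5 → 4: |4-5| = 1, total = 3
  4 → 2: |2-4| = 2, total = 5
  2 → 1: |1-2| = 1, total = 6
  1 → 8: |8-1| = 7, total = 13
  8 → 9: |9-8| = 1, total = 14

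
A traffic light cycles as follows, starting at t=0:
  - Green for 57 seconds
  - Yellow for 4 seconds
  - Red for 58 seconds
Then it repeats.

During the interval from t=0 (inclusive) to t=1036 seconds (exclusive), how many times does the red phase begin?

Cycle = 57+4+58 = 119s
red phase starts at t = k*119 + 61 for k=0,1,2,...
Need k*119+61 < 1036 → k < 8.193
k ∈ {0, ..., 8} → 9 starts

Answer: 9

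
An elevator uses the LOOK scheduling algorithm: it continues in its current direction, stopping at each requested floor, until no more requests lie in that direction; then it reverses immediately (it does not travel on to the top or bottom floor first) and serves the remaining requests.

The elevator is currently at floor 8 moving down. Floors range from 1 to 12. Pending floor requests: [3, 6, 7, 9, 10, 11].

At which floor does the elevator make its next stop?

Current floor: 8, direction: down
Requests above: [9, 10, 11]
Requests below: [3, 6, 7]
Moving down and requests lie below → nearest below is max([3, 6, 7]) = 7

Answer: 7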